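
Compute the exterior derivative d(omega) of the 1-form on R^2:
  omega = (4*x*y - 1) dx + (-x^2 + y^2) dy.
d(omega) = (-6*x) dx ∧ dy

For a 1-form omega = sum_i f_i dx_i, the exterior derivative is
  d(omega) = sum_{i < j} (∂f_j/∂x_i - ∂f_i/∂x_j) dx_i ∧ dx_j.
  coefficient of dx ∧ dy: ∂f_2/∂x - ∂f_1/∂y = ∂(-x^2 + y^2)/∂x - ∂(4*x*y - 1)/∂y = -6*x
Assembling: d(omega) = (-6*x) dx ∧ dy.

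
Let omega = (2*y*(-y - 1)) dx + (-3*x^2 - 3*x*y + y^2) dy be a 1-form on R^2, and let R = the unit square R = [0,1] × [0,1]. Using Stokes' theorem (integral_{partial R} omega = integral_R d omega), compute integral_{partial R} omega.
integral_(partial R) omega = -1/2

Stokes: integral_partial_R omega = integral_R d omega with d omega = (∂Q/∂x - ∂P/∂y) dx ∧ dy.
  ∂Q/∂x = -6*x - 3*y
  ∂P/∂y = -4*y - 2
  integrand = ∂Q/∂x - ∂P/∂y = -6*x + y + 2.
Integrating over R: integral_0^1 integral_0^1 (-6*x + y + 2) dx dy = -1/2.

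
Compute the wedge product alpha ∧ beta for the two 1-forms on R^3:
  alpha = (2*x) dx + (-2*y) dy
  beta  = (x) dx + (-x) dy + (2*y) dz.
alpha ∧ beta = (2*x*(-x + y)) dx ∧ dy + (4*x*y) dx ∧ dz + (-4*y^2) dy ∧ dz

Distribute the wedge, using dx_i ∧ dx_j = -dx_j ∧ dx_i and dx_i ∧ dx_i = 0. For each pair (i, j) with i < j, the coefficient of dx_i ∧ dx_j in alpha ∧ beta is (alpha_i * beta_j - alpha_j * beta_i). Collecting: alpha ∧ beta = (2*x*(-x + y)) dx ∧ dy + (4*x*y) dx ∧ dz + (-4*y^2) dy ∧ dz.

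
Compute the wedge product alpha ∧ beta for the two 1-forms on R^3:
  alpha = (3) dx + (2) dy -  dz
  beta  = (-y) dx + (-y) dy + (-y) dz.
alpha ∧ beta = (-y) dx ∧ dy + (-4*y) dx ∧ dz + (-3*y) dy ∧ dz

Distribute the wedge, using dx_i ∧ dx_j = -dx_j ∧ dx_i and dx_i ∧ dx_i = 0. For each pair (i, j) with i < j, the coefficient of dx_i ∧ dx_j in alpha ∧ beta is (alpha_i * beta_j - alpha_j * beta_i). Collecting: alpha ∧ beta = (-y) dx ∧ dy + (-4*y) dx ∧ dz + (-3*y) dy ∧ dz.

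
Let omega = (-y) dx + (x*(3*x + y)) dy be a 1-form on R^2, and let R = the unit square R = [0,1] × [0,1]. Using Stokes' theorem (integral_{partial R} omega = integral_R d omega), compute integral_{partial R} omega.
integral_(partial R) omega = 9/2

Stokes: integral_partial_R omega = integral_R d omega with d omega = (∂Q/∂x - ∂P/∂y) dx ∧ dy.
  ∂Q/∂x = 6*x + y
  ∂P/∂y = -1
  integrand = ∂Q/∂x - ∂P/∂y = 6*x + y + 1.
Integrating over R: integral_0^1 integral_0^1 (6*x + y + 1) dx dy = 9/2.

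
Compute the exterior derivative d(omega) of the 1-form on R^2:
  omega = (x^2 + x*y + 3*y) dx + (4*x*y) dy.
d(omega) = (-x + 4*y - 3) dx ∧ dy

For a 1-form omega = sum_i f_i dx_i, the exterior derivative is
  d(omega) = sum_{i < j} (∂f_j/∂x_i - ∂f_i/∂x_j) dx_i ∧ dx_j.
  coefficient of dx ∧ dy: ∂f_2/∂x - ∂f_1/∂y = ∂(4*x*y)/∂x - ∂(x^2 + x*y + 3*y)/∂y = -x + 4*y - 3
Assembling: d(omega) = (-x + 4*y - 3) dx ∧ dy.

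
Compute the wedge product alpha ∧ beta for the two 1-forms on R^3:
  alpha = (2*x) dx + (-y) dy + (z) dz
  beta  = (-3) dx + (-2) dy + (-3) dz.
alpha ∧ beta = (-4*x - 3*y) dx ∧ dy + (-6*x + 3*z) dx ∧ dz + (3*y + 2*z) dy ∧ dz

Distribute the wedge, using dx_i ∧ dx_j = -dx_j ∧ dx_i and dx_i ∧ dx_i = 0. For each pair (i, j) with i < j, the coefficient of dx_i ∧ dx_j in alpha ∧ beta is (alpha_i * beta_j - alpha_j * beta_i). Collecting: alpha ∧ beta = (-4*x - 3*y) dx ∧ dy + (-6*x + 3*z) dx ∧ dz + (3*y + 2*z) dy ∧ dz.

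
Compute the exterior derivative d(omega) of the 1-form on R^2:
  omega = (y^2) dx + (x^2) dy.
d(omega) = (2*x - 2*y) dx ∧ dy

For a 1-form omega = sum_i f_i dx_i, the exterior derivative is
  d(omega) = sum_{i < j} (∂f_j/∂x_i - ∂f_i/∂x_j) dx_i ∧ dx_j.
  coefficient of dx ∧ dy: ∂f_2/∂x - ∂f_1/∂y = ∂(x^2)/∂x - ∂(y^2)/∂y = 2*x - 2*y
Assembling: d(omega) = (2*x - 2*y) dx ∧ dy.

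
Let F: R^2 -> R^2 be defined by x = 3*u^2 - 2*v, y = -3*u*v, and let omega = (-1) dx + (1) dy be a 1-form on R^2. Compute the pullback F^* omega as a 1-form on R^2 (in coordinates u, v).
F^* omega = (-6*u - 3*v) du + (2 - 3*u) dv

Using F^*(f dg) = (f ∘ F) d(g ∘ F), substitute each coordinate x_i by F_i(u, v) in f_i, and replace dx_i by d F_i = (∂F_i/∂u) du + (∂F_i/∂v) dv.
  For the x component: f_1(F) = -1; d F_1 = (6*u) du + (-2) dv
  For the y component: f_2(F) = 1; d F_2 = (-3*v) du + (-3*u) dv
Combining and collecting du, dv coefficients:
  coeff of du: -6*u - 3*v
  coeff of dv: 2 - 3*u
F^* omega = (-6*u - 3*v) du + (2 - 3*u) dv.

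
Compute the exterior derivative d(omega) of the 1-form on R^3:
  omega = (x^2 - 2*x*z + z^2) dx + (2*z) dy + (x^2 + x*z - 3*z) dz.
d(omega) = (4*x - z) dx ∧ dz + (-2) dy ∧ dz

For a 1-form omega = sum_i f_i dx_i, the exterior derivative is
  d(omega) = sum_{i < j} (∂f_j/∂x_i - ∂f_i/∂x_j) dx_i ∧ dx_j.
  coefficient of dx ∧ dz: ∂f_3/∂x - ∂f_1/∂z = ∂(x^2 + x*z - 3*z)/∂x - ∂(x^2 - 2*x*z + z^2)/∂z = 4*x - z
  coefficient of dy ∧ dz: ∂f_3/∂y - ∂f_2/∂z = ∂(x^2 + x*z - 3*z)/∂y - ∂(2*z)/∂z = -2
Assembling: d(omega) = (4*x - z) dx ∧ dz + (-2) dy ∧ dz.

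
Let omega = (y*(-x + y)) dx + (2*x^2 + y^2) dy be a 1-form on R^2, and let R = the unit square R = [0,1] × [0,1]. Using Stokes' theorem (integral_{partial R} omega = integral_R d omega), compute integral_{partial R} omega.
integral_(partial R) omega = 3/2

Stokes: integral_partial_R omega = integral_R d omega with d omega = (∂Q/∂x - ∂P/∂y) dx ∧ dy.
  ∂Q/∂x = 4*x
  ∂P/∂y = -x + 2*y
  integrand = ∂Q/∂x - ∂P/∂y = 5*x - 2*y.
Integrating over R: integral_0^1 integral_0^1 (5*x - 2*y) dx dy = 3/2.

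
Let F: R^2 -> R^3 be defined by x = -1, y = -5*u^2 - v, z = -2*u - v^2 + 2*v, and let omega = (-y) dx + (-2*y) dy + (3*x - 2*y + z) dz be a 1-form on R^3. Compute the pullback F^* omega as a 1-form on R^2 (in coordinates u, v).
F^* omega = (-100*u^3 - 20*u^2 - 20*u*v + 4*u + 2*v^2 - 8*v + 6) du + (-20*u^2*v + 10*u^2 + 4*u*v - 4*u + 2*v^3 - 10*v^2 + 12*v - 6) dv

Using F^*(f dg) = (f ∘ F) d(g ∘ F), substitute each coordinate x_i by F_i(u, v) in f_i, and replace dx_i by d F_i = (∂F_i/∂u) du + (∂F_i/∂v) dv.
  For the x component: f_1(F) = 5*u^2 + v; d F_1 = (0) du + (0) dv
  For the y component: f_2(F) = 10*u^2 + 2*v; d F_2 = (-10*u) du + (-1) dv
  For the z component: f_3(F) = 10*u^2 - 2*u - v^2 + 4*v - 3; d F_3 = (-2) du + (2 - 2*v) dv
Combining and collecting du, dv coefficients:
  coeff of du: -100*u^3 - 20*u^2 - 20*u*v + 4*u + 2*v^2 - 8*v + 6
  coeff of dv: -20*u^2*v + 10*u^2 + 4*u*v - 4*u + 2*v^3 - 10*v^2 + 12*v - 6
F^* omega = (-100*u^3 - 20*u^2 - 20*u*v + 4*u + 2*v^2 - 8*v + 6) du + (-20*u^2*v + 10*u^2 + 4*u*v - 4*u + 2*v^3 - 10*v^2 + 12*v - 6) dv.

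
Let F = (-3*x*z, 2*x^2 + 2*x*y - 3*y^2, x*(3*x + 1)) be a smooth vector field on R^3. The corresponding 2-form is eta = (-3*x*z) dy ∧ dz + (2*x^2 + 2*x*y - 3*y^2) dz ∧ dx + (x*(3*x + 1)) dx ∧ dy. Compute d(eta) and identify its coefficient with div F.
d(eta) = (2*x - 6*y - 3*z) dx ∧ dy ∧ dz; div F = 2*x - 6*y - 3*z

For a 2-form in R^3 of the form above, applying d gives a 3-form with coefficient ∂P/∂x + ∂Q/∂y + ∂R/∂z:
  ∂P/∂x = -3*z
  ∂Q/∂y = 2*x - 6*y
  ∂R/∂z = 0
Sum = 2*x - 6*y - 3*z, which is exactly div F.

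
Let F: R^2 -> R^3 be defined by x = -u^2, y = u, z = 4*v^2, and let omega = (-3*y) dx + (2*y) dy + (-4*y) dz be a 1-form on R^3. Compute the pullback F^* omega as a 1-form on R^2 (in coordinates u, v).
F^* omega = (2*u*(3*u + 1)) du + (-32*u*v) dv

Using F^*(f dg) = (f ∘ F) d(g ∘ F), substitute each coordinate x_i by F_i(u, v) in f_i, and replace dx_i by d F_i = (∂F_i/∂u) du + (∂F_i/∂v) dv.
  For the x component: f_1(F) = -3*u; d F_1 = (-2*u) du + (0) dv
  For the y component: f_2(F) = 2*u; d F_2 = (1) du + (0) dv
  For the z component: f_3(F) = -4*u; d F_3 = (0) du + (8*v) dv
Combining and collecting du, dv coefficients:
  coeff of du: 2*u*(3*u + 1)
  coeff of dv: -32*u*v
F^* omega = (2*u*(3*u + 1)) du + (-32*u*v) dv.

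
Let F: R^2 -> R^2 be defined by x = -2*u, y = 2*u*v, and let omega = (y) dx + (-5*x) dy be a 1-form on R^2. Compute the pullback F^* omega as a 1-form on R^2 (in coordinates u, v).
F^* omega = (16*u*v) du + (20*u^2) dv

Using F^*(f dg) = (f ∘ F) d(g ∘ F), substitute each coordinate x_i by F_i(u, v) in f_i, and replace dx_i by d F_i = (∂F_i/∂u) du + (∂F_i/∂v) dv.
  For the x component: f_1(F) = 2*u*v; d F_1 = (-2) du + (0) dv
  For the y component: f_2(F) = 10*u; d F_2 = (2*v) du + (2*u) dv
Combining and collecting du, dv coefficients:
  coeff of du: 16*u*v
  coeff of dv: 20*u^2
F^* omega = (16*u*v) du + (20*u^2) dv.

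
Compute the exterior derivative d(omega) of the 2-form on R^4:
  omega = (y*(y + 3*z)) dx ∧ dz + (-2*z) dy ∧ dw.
d(omega) = (-2*y - 3*z) dx ∧ dy ∧ dz + (2) dy ∧ dz ∧ dw

For a 2-form omega = sum_{i<j} g_{ij} dx_i ∧ dx_j, the exterior derivative is
  d(omega) = sum_{i<j} d(g_{ij}) ∧ dx_i ∧ dx_j = sum_{i<j, k} (∂g_{ij}/∂x_k) dx_k ∧ dx_i ∧ dx_j.
Expand each term, using dx_k ∧ dx_i ∧ dx_j = sgn(permutation) dx_{(a)} ∧ dx_{(b)} ∧ dx_{(c)} with (a < b < c) sorted:
  d(y*(y + 3*z)) includes (∂/∂y)(y*(y + 3*z)) dy = (2*y + 3*z) dy, which multiplied by dx ∧ dz gives (-2*y - 3*z) dx ∧ dy ∧ dz
  d(-2*z) includes (∂/∂z)(-2*z) dz = (-2) dz, which multiplied by dy ∧ dw gives (2) dy ∧ dz ∧ dw
Collecting like 3-forms: d(omega) = (-2*y - 3*z) dx ∧ dy ∧ dz + (2) dy ∧ dz ∧ dw.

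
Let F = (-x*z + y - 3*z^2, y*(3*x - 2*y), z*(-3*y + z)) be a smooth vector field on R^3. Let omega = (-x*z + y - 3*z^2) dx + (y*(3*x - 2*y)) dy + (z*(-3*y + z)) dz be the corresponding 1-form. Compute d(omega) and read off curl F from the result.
d(omega) = (-3*z) dy ∧ dz + (-x - 6*z) dz ∧ dx + (3*y - 1) dx ∧ dy; curl F = (-3*z, -x - 6*z, 3*y - 1)

d omega = sum_{i<j} (∂f_j/∂x_i - ∂f_i/∂x_j) dx_i ∧ dx_j. Under the identification (dy ∧ dz, dz ∧ dx, dx ∧ dy) ↔ (e_x, e_y, e_z), the coefficients are exactly the components of curl F. Compute:
  ∂R/∂y - ∂Q/∂z = (-3*z) - (0) = -3*z
  ∂P/∂z - ∂R/∂x = (-x - 6*z) - (0) = -x - 6*z
  ∂Q/∂x - ∂P/∂y = (3*y) - (1) = 3*y - 1.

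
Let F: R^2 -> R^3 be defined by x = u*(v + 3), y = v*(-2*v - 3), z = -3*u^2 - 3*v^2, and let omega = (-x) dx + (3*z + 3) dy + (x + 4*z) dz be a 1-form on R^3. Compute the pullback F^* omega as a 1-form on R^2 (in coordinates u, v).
F^* omega = (u*(72*u^2 - 6*u*v - 18*u + 71*v^2 - 6*v - 9)) du + (107*u^2*v + 24*u^2 - 6*u*v^2 - 18*u*v + 108*v^3 + 27*v^2 - 12*v - 9) dv

Using F^*(f dg) = (f ∘ F) d(g ∘ F), substitute each coordinate x_i by F_i(u, v) in f_i, and replace dx_i by d F_i = (∂F_i/∂u) du + (∂F_i/∂v) dv.
  For the x component: f_1(F) = u*(-v - 3); d F_1 = (v + 3) du + (u) dv
  For the y component: f_2(F) = -9*u^2 - 9*v^2 + 3; d F_2 = (0) du + (-4*v - 3) dv
  For the z component: f_3(F) = -12*u^2 + u*v + 3*u - 12*v^2; d F_3 = (-6*u) du + (-6*v) dv
Combining and collecting du, dv coefficients:
  coeff of du: u*(72*u^2 - 6*u*v - 18*u + 71*v^2 - 6*v - 9)
  coeff of dv: 107*u^2*v + 24*u^2 - 6*u*v^2 - 18*u*v + 108*v^3 + 27*v^2 - 12*v - 9
F^* omega = (u*(72*u^2 - 6*u*v - 18*u + 71*v^2 - 6*v - 9)) du + (107*u^2*v + 24*u^2 - 6*u*v^2 - 18*u*v + 108*v^3 + 27*v^2 - 12*v - 9) dv.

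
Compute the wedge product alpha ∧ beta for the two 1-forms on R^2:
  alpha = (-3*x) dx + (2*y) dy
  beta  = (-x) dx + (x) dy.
alpha ∧ beta = (x*(-3*x + 2*y)) dx ∧ dy

Distribute the wedge, using dx_i ∧ dx_j = -dx_j ∧ dx_i and dx_i ∧ dx_i = 0. For each pair (i, j) with i < j, the coefficient of dx_i ∧ dx_j in alpha ∧ beta is (alpha_i * beta_j - alpha_j * beta_i). Collecting: alpha ∧ beta = (x*(-3*x + 2*y)) dx ∧ dy.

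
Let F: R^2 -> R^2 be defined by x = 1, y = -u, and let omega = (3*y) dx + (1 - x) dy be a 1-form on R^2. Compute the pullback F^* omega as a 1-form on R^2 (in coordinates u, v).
F^* omega = 0

Using F^*(f dg) = (f ∘ F) d(g ∘ F), substitute each coordinate x_i by F_i(u, v) in f_i, and replace dx_i by d F_i = (∂F_i/∂u) du + (∂F_i/∂v) dv.
  For the x component: f_1(F) = -3*u; d F_1 = (0) du + (0) dv
  For the y component: f_2(F) = 0; d F_2 = (-1) du + (0) dv
Combining and collecting du, dv coefficients:
  coeff of du: 0
  coeff of dv: 0
F^* omega = 0.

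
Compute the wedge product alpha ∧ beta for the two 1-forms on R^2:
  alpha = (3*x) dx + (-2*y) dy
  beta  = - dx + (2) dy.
alpha ∧ beta = (6*x - 2*y) dx ∧ dy

Distribute the wedge, using dx_i ∧ dx_j = -dx_j ∧ dx_i and dx_i ∧ dx_i = 0. For each pair (i, j) with i < j, the coefficient of dx_i ∧ dx_j in alpha ∧ beta is (alpha_i * beta_j - alpha_j * beta_i). Collecting: alpha ∧ beta = (6*x - 2*y) dx ∧ dy.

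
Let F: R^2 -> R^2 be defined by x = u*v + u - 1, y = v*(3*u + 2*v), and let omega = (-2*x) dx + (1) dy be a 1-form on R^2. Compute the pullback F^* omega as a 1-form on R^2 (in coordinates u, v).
F^* omega = (-2*u*v^2 - 4*u*v - 2*u + 5*v + 2) du + (-2*u^2*v - 2*u^2 + 5*u + 4*v) dv

Using F^*(f dg) = (f ∘ F) d(g ∘ F), substitute each coordinate x_i by F_i(u, v) in f_i, and replace dx_i by d F_i = (∂F_i/∂u) du + (∂F_i/∂v) dv.
  For the x component: f_1(F) = -2*u*v - 2*u + 2; d F_1 = (v + 1) du + (u) dv
  For the y component: f_2(F) = 1; d F_2 = (3*v) du + (3*u + 4*v) dv
Combining and collecting du, dv coefficients:
  coeff of du: -2*u*v^2 - 4*u*v - 2*u + 5*v + 2
  coeff of dv: -2*u^2*v - 2*u^2 + 5*u + 4*v
F^* omega = (-2*u*v^2 - 4*u*v - 2*u + 5*v + 2) du + (-2*u^2*v - 2*u^2 + 5*u + 4*v) dv.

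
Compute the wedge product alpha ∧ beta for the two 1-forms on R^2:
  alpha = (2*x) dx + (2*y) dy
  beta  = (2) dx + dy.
alpha ∧ beta = (2*x - 4*y) dx ∧ dy

Distribute the wedge, using dx_i ∧ dx_j = -dx_j ∧ dx_i and dx_i ∧ dx_i = 0. For each pair (i, j) with i < j, the coefficient of dx_i ∧ dx_j in alpha ∧ beta is (alpha_i * beta_j - alpha_j * beta_i). Collecting: alpha ∧ beta = (2*x - 4*y) dx ∧ dy.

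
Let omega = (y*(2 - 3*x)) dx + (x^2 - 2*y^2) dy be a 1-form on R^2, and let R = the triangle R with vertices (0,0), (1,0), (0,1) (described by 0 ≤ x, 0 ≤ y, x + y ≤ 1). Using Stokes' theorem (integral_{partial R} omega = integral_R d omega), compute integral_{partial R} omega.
integral_(partial R) omega = -1/6

Stokes: integral_partial_R omega = integral_R d omega with d omega = (∂Q/∂x - ∂P/∂y) dx ∧ dy.
  ∂Q/∂x = 2*x
  ∂P/∂y = 2 - 3*x
  integrand = ∂Q/∂x - ∂P/∂y = 5*x - 2.
Integrating over R: integral_0^1 integral_0^{1-x} (5*x - 2) dy dx = -1/6.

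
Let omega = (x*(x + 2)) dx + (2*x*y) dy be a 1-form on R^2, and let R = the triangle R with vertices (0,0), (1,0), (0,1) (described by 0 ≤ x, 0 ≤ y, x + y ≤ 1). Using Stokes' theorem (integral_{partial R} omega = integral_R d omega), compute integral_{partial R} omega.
integral_(partial R) omega = 1/3

Stokes: integral_partial_R omega = integral_R d omega with d omega = (∂Q/∂x - ∂P/∂y) dx ∧ dy.
  ∂Q/∂x = 2*y
  ∂P/∂y = 0
  integrand = ∂Q/∂x - ∂P/∂y = 2*y.
Integrating over R: integral_0^1 integral_0^{1-x} (2*y) dy dx = 1/3.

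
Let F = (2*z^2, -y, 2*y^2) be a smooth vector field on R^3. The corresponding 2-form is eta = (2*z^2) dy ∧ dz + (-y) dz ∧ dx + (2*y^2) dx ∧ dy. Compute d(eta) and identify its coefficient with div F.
d(eta) = (-1) dx ∧ dy ∧ dz; div F = -1

For a 2-form in R^3 of the form above, applying d gives a 3-form with coefficient ∂P/∂x + ∂Q/∂y + ∂R/∂z:
  ∂P/∂x = 0
  ∂Q/∂y = -1
  ∂R/∂z = 0
Sum = -1, which is exactly div F.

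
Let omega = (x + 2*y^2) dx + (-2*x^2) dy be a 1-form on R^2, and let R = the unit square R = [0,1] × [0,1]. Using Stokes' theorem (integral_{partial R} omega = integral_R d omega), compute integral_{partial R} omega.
integral_(partial R) omega = -4

Stokes: integral_partial_R omega = integral_R d omega with d omega = (∂Q/∂x - ∂P/∂y) dx ∧ dy.
  ∂Q/∂x = -4*x
  ∂P/∂y = 4*y
  integrand = ∂Q/∂x - ∂P/∂y = -4*x - 4*y.
Integrating over R: integral_0^1 integral_0^1 (-4*x - 4*y) dx dy = -4.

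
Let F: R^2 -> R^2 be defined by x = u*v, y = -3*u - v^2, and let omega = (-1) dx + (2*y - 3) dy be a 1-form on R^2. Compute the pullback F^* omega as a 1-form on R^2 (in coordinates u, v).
F^* omega = (18*u + 6*v^2 - v + 9) du + (12*u*v - u + 4*v^3 + 6*v) dv

Using F^*(f dg) = (f ∘ F) d(g ∘ F), substitute each coordinate x_i by F_i(u, v) in f_i, and replace dx_i by d F_i = (∂F_i/∂u) du + (∂F_i/∂v) dv.
  For the x component: f_1(F) = -1; d F_1 = (v) du + (u) dv
  For the y component: f_2(F) = -6*u - 2*v^2 - 3; d F_2 = (-3) du + (-2*v) dv
Combining and collecting du, dv coefficients:
  coeff of du: 18*u + 6*v^2 - v + 9
  coeff of dv: 12*u*v - u + 4*v^3 + 6*v
F^* omega = (18*u + 6*v^2 - v + 9) du + (12*u*v - u + 4*v^3 + 6*v) dv.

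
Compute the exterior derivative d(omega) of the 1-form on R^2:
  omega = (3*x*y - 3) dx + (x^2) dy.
d(omega) = (-x) dx ∧ dy

For a 1-form omega = sum_i f_i dx_i, the exterior derivative is
  d(omega) = sum_{i < j} (∂f_j/∂x_i - ∂f_i/∂x_j) dx_i ∧ dx_j.
  coefficient of dx ∧ dy: ∂f_2/∂x - ∂f_1/∂y = ∂(x^2)/∂x - ∂(3*x*y - 3)/∂y = -x
Assembling: d(omega) = (-x) dx ∧ dy.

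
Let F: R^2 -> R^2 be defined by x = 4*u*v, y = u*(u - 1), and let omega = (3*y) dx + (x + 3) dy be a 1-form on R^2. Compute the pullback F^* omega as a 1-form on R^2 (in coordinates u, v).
F^* omega = (20*u^2*v - 16*u*v + 6*u - 3) du + (12*u^2*(u - 1)) dv

Using F^*(f dg) = (f ∘ F) d(g ∘ F), substitute each coordinate x_i by F_i(u, v) in f_i, and replace dx_i by d F_i = (∂F_i/∂u) du + (∂F_i/∂v) dv.
  For the x component: f_1(F) = 3*u*(u - 1); d F_1 = (4*v) du + (4*u) dv
  For the y component: f_2(F) = 4*u*v + 3; d F_2 = (2*u - 1) du + (0) dv
Combining and collecting du, dv coefficients:
  coeff of du: 20*u^2*v - 16*u*v + 6*u - 3
  coeff of dv: 12*u^2*(u - 1)
F^* omega = (20*u^2*v - 16*u*v + 6*u - 3) du + (12*u^2*(u - 1)) dv.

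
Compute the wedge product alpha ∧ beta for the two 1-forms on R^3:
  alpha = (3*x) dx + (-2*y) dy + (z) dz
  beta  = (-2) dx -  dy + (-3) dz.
alpha ∧ beta = (-3*x - 4*y) dx ∧ dy + (-9*x + 2*z) dx ∧ dz + (6*y + z) dy ∧ dz

Distribute the wedge, using dx_i ∧ dx_j = -dx_j ∧ dx_i and dx_i ∧ dx_i = 0. For each pair (i, j) with i < j, the coefficient of dx_i ∧ dx_j in alpha ∧ beta is (alpha_i * beta_j - alpha_j * beta_i). Collecting: alpha ∧ beta = (-3*x - 4*y) dx ∧ dy + (-9*x + 2*z) dx ∧ dz + (6*y + z) dy ∧ dz.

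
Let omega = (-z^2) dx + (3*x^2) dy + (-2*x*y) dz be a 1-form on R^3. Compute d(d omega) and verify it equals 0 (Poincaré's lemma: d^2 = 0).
d(d omega) = 0

Step 1: d omega = sum_{i<j} (∂f_j/∂x_i - ∂f_i/∂x_j) dx_i ∧ dx_j:
  coeff of dx ∧ dy: 6*x
  coeff of dx ∧ dz: -2*y + 2*z
  coeff of dy ∧ dz: -2*x
Step 2: Apply d again to each 2-form coefficient. The only possible 3-form in R^3 is dx ∧ dy ∧ dz, with coefficient
  ∂(coeff of dy∧dz)/∂x - ∂(coeff of dx∧dz)/∂y + ∂(coeff of dx∧dy)/∂z
  = ∂/∂x (-2*x) - ∂/∂y (-2*y + 2*z) + ∂/∂z (6*x).
Each of these terms simplifies to sums of mixed partials that cancel in pairs. The result is 0 (by equality of mixed partials for smooth functions — Schwarz / Clairaut).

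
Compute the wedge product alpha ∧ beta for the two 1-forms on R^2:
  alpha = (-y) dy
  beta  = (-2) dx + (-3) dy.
alpha ∧ beta = (-2*y) dx ∧ dy

Distribute the wedge, using dx_i ∧ dx_j = -dx_j ∧ dx_i and dx_i ∧ dx_i = 0. For each pair (i, j) with i < j, the coefficient of dx_i ∧ dx_j in alpha ∧ beta is (alpha_i * beta_j - alpha_j * beta_i). Collecting: alpha ∧ beta = (-2*y) dx ∧ dy.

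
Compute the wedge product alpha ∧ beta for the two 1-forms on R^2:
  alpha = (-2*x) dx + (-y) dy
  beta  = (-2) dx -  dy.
alpha ∧ beta = (2*x - 2*y) dx ∧ dy

Distribute the wedge, using dx_i ∧ dx_j = -dx_j ∧ dx_i and dx_i ∧ dx_i = 0. For each pair (i, j) with i < j, the coefficient of dx_i ∧ dx_j in alpha ∧ beta is (alpha_i * beta_j - alpha_j * beta_i). Collecting: alpha ∧ beta = (2*x - 2*y) dx ∧ dy.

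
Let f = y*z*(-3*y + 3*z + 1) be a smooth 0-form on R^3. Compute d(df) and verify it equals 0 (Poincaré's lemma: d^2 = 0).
d(df) = 0

Step 1: df = sum_i (∂f/∂x_i) dx_i = (0) dx + (z*(-6*y + 3*z + 1)) dy + (y*(-3*y + 6*z + 1)) dz.
Step 2: Apply d again. Using the 1-form formula, the coefficient of dx ∧ dy in d(df) is ∂^2 f/∂x ∂y - ∂^2 f/∂y ∂x = (0) - (0) = 0 (equality of mixed partials for smooth f).
Similarly for dx ∧ dz and dy ∧ dz — all coefficients vanish. So d(df) = 0.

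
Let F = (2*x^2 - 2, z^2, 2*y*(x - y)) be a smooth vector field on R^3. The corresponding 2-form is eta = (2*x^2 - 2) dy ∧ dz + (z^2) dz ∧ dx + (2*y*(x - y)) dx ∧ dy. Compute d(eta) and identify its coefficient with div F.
d(eta) = (4*x) dx ∧ dy ∧ dz; div F = 4*x

For a 2-form in R^3 of the form above, applying d gives a 3-form with coefficient ∂P/∂x + ∂Q/∂y + ∂R/∂z:
  ∂P/∂x = 4*x
  ∂Q/∂y = 0
  ∂R/∂z = 0
Sum = 4*x, which is exactly div F.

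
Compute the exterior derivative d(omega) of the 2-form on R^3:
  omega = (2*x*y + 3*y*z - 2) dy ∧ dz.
d(omega) = (2*y) dx ∧ dy ∧ dz

For a 2-form omega = sum_{i<j} g_{ij} dx_i ∧ dx_j, the exterior derivative is
  d(omega) = sum_{i<j} d(g_{ij}) ∧ dx_i ∧ dx_j = sum_{i<j, k} (∂g_{ij}/∂x_k) dx_k ∧ dx_i ∧ dx_j.
Expand each term, using dx_k ∧ dx_i ∧ dx_j = sgn(permutation) dx_{(a)} ∧ dx_{(b)} ∧ dx_{(c)} with (a < b < c) sorted:
  d(2*x*y + 3*y*z - 2) includes (∂/∂x)(2*x*y + 3*y*z - 2) dx = (2*y) dx, which multiplied by dy ∧ dz gives (2*y) dx ∧ dy ∧ dz
Collecting like 3-forms: d(omega) = (2*y) dx ∧ dy ∧ dz.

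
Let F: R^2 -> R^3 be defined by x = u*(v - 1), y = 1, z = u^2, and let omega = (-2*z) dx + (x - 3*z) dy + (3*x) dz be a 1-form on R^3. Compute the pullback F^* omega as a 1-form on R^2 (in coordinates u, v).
F^* omega = (4*u^2*(v - 1)) du + (-2*u^3) dv

Using F^*(f dg) = (f ∘ F) d(g ∘ F), substitute each coordinate x_i by F_i(u, v) in f_i, and replace dx_i by d F_i = (∂F_i/∂u) du + (∂F_i/∂v) dv.
  For the x component: f_1(F) = -2*u^2; d F_1 = (v - 1) du + (u) dv
  For the y component: f_2(F) = u*(-3*u + v - 1); d F_2 = (0) du + (0) dv
  For the z component: f_3(F) = 3*u*(v - 1); d F_3 = (2*u) du + (0) dv
Combining and collecting du, dv coefficients:
  coeff of du: 4*u^2*(v - 1)
  coeff of dv: -2*u^3
F^* omega = (4*u^2*(v - 1)) du + (-2*u^3) dv.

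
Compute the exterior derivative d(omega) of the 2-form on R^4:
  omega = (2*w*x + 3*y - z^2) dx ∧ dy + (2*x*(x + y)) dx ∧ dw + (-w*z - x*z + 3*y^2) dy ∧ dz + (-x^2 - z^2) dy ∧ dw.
d(omega) = (-3*z) dx ∧ dy ∧ dz + (-2*x) dx ∧ dy ∧ dw + (z) dy ∧ dz ∧ dw

For a 2-form omega = sum_{i<j} g_{ij} dx_i ∧ dx_j, the exterior derivative is
  d(omega) = sum_{i<j} d(g_{ij}) ∧ dx_i ∧ dx_j = sum_{i<j, k} (∂g_{ij}/∂x_k) dx_k ∧ dx_i ∧ dx_j.
Expand each term, using dx_k ∧ dx_i ∧ dx_j = sgn(permutation) dx_{(a)} ∧ dx_{(b)} ∧ dx_{(c)} with (a < b < c) sorted:
  d(2*w*x + 3*y - z^2) includes (∂/∂z)(2*w*x + 3*y - z^2) dz = (-2*z) dz, which multiplied by dx ∧ dy gives (-2*z) dx ∧ dy ∧ dz
  d(2*w*x + 3*y - z^2) includes (∂/∂w)(2*w*x + 3*y - z^2) dw = (2*x) dw, which multiplied by dx ∧ dy gives (2*x) dx ∧ dy ∧ dw
  d(2*x*(x + y)) includes (∂/∂y)(2*x*(x + y)) dy = (2*x) dy, which multiplied by dx ∧ dw gives (-2*x) dx ∧ dy ∧ dw
  d(-w*z - x*z + 3*y^2) includes (∂/∂x)(-w*z - x*z + 3*y^2) dx = (-z) dx, which multiplied by dy ∧ dz gives (-z) dx ∧ dy ∧ dz
  d(-w*z - x*z + 3*y^2) includes (∂/∂w)(-w*z - x*z + 3*y^2) dw = (-z) dw, which multiplied by dy ∧ dz gives (-z) dy ∧ dz ∧ dw
  d(-x^2 - z^2) includes (∂/∂x)(-x^2 - z^2) dx = (-2*x) dx, which multiplied by dy ∧ dw gives (-2*x) dx ∧ dy ∧ dw
  d(-x^2 - z^2) includes (∂/∂z)(-x^2 - z^2) dz = (-2*z) dz, which multiplied by dy ∧ dw gives (2*z) dy ∧ dz ∧ dw
Collecting like 3-forms: d(omega) = (-3*z) dx ∧ dy ∧ dz + (-2*x) dx ∧ dy ∧ dw + (z) dy ∧ dz ∧ dw.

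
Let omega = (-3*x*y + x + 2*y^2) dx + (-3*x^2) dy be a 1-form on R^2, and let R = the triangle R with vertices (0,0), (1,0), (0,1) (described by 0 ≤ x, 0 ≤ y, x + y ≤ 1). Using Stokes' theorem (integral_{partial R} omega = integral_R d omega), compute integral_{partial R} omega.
integral_(partial R) omega = -7/6

Stokes: integral_partial_R omega = integral_R d omega with d omega = (∂Q/∂x - ∂P/∂y) dx ∧ dy.
  ∂Q/∂x = -6*x
  ∂P/∂y = -3*x + 4*y
  integrand = ∂Q/∂x - ∂P/∂y = -3*x - 4*y.
Integrating over R: integral_0^1 integral_0^{1-x} (-3*x - 4*y) dy dx = -7/6.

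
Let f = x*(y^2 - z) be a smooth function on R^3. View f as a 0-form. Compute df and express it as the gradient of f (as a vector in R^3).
df = (y^2 - z) dx + (2*x*y) dy + (-x) dz; grad f = (y^2 - z, 2*x*y, -x)

For a 0-form f, d f = (∂f/∂x) dx + (∂f/∂y) dy + (∂f/∂z) dz. The components of the vector representation are exactly the entries of grad f in Cartesian coordinates:
  ∂f/∂x = y^2 - z
  ∂f/∂y = 2*x*y
  ∂f/∂z = -x.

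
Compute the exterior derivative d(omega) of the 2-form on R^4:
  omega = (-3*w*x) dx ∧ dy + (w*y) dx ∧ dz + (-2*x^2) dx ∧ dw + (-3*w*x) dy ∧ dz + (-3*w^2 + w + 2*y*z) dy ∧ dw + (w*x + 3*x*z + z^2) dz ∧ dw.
d(omega) = (-3*x) dx ∧ dy ∧ dw + (-4*w) dx ∧ dy ∧ dz + (w + y + 3*z) dx ∧ dz ∧ dw + (-3*x - 2*y) dy ∧ dz ∧ dw

For a 2-form omega = sum_{i<j} g_{ij} dx_i ∧ dx_j, the exterior derivative is
  d(omega) = sum_{i<j} d(g_{ij}) ∧ dx_i ∧ dx_j = sum_{i<j, k} (∂g_{ij}/∂x_k) dx_k ∧ dx_i ∧ dx_j.
Expand each term, using dx_k ∧ dx_i ∧ dx_j = sgn(permutation) dx_{(a)} ∧ dx_{(b)} ∧ dx_{(c)} with (a < b < c) sorted:
  d(-3*w*x) includes (∂/∂w)(-3*w*x) dw = (-3*x) dw, which multiplied by dx ∧ dy gives (-3*x) dx ∧ dy ∧ dw
  d(w*y) includes (∂/∂y)(w*y) dy = (w) dy, which multiplied by dx ∧ dz gives (-w) dx ∧ dy ∧ dz
  d(w*y) includes (∂/∂w)(w*y) dw = (y) dw, which multiplied by dx ∧ dz gives (y) dx ∧ dz ∧ dw
  d(-3*w*x) includes (∂/∂x)(-3*w*x) dx = (-3*w) dx, which multiplied by dy ∧ dz gives (-3*w) dx ∧ dy ∧ dz
  d(-3*w*x) includes (∂/∂w)(-3*w*x) dw = (-3*x) dw, which multiplied by dy ∧ dz gives (-3*x) dy ∧ dz ∧ dw
  d(-3*w^2 + w + 2*y*z) includes (∂/∂z)(-3*w^2 + w + 2*y*z) dz = (2*y) dz, which multiplied by dy ∧ dw gives (-2*y) dy ∧ dz ∧ dw
  d(w*x + 3*x*z + z^2) includes (∂/∂x)(w*x + 3*x*z + z^2) dx = (w + 3*z) dx, which multiplied by dz ∧ dw gives (w + 3*z) dx ∧ dz ∧ dw
Collecting like 3-forms: d(omega) = (-3*x) dx ∧ dy ∧ dw + (-4*w) dx ∧ dy ∧ dz + (w + y + 3*z) dx ∧ dz ∧ dw + (-3*x - 2*y) dy ∧ dz ∧ dw.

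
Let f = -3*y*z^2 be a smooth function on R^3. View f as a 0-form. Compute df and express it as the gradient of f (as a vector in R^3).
df = (0) dx + (-3*z^2) dy + (-6*y*z) dz; grad f = (0, -3*z^2, -6*y*z)

For a 0-form f, d f = (∂f/∂x) dx + (∂f/∂y) dy + (∂f/∂z) dz. The components of the vector representation are exactly the entries of grad f in Cartesian coordinates:
  ∂f/∂x = 0
  ∂f/∂y = -3*z^2
  ∂f/∂z = -6*y*z.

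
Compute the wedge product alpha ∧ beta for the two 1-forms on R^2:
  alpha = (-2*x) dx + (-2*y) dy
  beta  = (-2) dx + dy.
alpha ∧ beta = (-2*x - 4*y) dx ∧ dy

Distribute the wedge, using dx_i ∧ dx_j = -dx_j ∧ dx_i and dx_i ∧ dx_i = 0. For each pair (i, j) with i < j, the coefficient of dx_i ∧ dx_j in alpha ∧ beta is (alpha_i * beta_j - alpha_j * beta_i). Collecting: alpha ∧ beta = (-2*x - 4*y) dx ∧ dy.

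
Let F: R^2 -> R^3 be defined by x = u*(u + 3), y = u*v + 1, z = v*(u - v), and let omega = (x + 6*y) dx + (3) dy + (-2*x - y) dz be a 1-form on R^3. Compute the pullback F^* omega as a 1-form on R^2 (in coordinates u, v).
F^* omega = (2*u^3 + 10*u^2*v + 9*u^2 - u*v^2 + 12*u*v + 21*u + 2*v + 18) du + (-2*u^3 + 3*u^2*v - 6*u^2 + 2*u*v^2 + 12*u*v + 2*u + 2*v) dv

Using F^*(f dg) = (f ∘ F) d(g ∘ F), substitute each coordinate x_i by F_i(u, v) in f_i, and replace dx_i by d F_i = (∂F_i/∂u) du + (∂F_i/∂v) dv.
  For the x component: f_1(F) = u^2 + 6*u*v + 3*u + 6; d F_1 = (2*u + 3) du + (0) dv
  For the y component: f_2(F) = 3; d F_2 = (v) du + (u) dv
  For the z component: f_3(F) = -2*u^2 - u*v - 6*u - 1; d F_3 = (v) du + (u - 2*v) dv
Combining and collecting du, dv coefficients:
  coeff of du: 2*u^3 + 10*u^2*v + 9*u^2 - u*v^2 + 12*u*v + 21*u + 2*v + 18
  coeff of dv: -2*u^3 + 3*u^2*v - 6*u^2 + 2*u*v^2 + 12*u*v + 2*u + 2*v
F^* omega = (2*u^3 + 10*u^2*v + 9*u^2 - u*v^2 + 12*u*v + 21*u + 2*v + 18) du + (-2*u^3 + 3*u^2*v - 6*u^2 + 2*u*v^2 + 12*u*v + 2*u + 2*v) dv.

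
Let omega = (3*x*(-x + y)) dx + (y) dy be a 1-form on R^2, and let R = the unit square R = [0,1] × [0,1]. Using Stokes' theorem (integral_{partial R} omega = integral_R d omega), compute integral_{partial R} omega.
integral_(partial R) omega = -3/2

Stokes: integral_partial_R omega = integral_R d omega with d omega = (∂Q/∂x - ∂P/∂y) dx ∧ dy.
  ∂Q/∂x = 0
  ∂P/∂y = 3*x
  integrand = ∂Q/∂x - ∂P/∂y = -3*x.
Integrating over R: integral_0^1 integral_0^1 (-3*x) dx dy = -3/2.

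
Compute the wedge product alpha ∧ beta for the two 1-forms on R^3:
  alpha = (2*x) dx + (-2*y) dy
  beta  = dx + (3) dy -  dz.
alpha ∧ beta = (6*x + 2*y) dx ∧ dy + (-2*x) dx ∧ dz + (2*y) dy ∧ dz

Distribute the wedge, using dx_i ∧ dx_j = -dx_j ∧ dx_i and dx_i ∧ dx_i = 0. For each pair (i, j) with i < j, the coefficient of dx_i ∧ dx_j in alpha ∧ beta is (alpha_i * beta_j - alpha_j * beta_i). Collecting: alpha ∧ beta = (6*x + 2*y) dx ∧ dy + (-2*x) dx ∧ dz + (2*y) dy ∧ dz.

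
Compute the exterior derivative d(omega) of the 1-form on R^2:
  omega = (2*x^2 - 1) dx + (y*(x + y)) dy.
d(omega) = (y) dx ∧ dy

For a 1-form omega = sum_i f_i dx_i, the exterior derivative is
  d(omega) = sum_{i < j} (∂f_j/∂x_i - ∂f_i/∂x_j) dx_i ∧ dx_j.
  coefficient of dx ∧ dy: ∂f_2/∂x - ∂f_1/∂y = ∂(y*(x + y))/∂x - ∂(2*x^2 - 1)/∂y = y
Assembling: d(omega) = (y) dx ∧ dy.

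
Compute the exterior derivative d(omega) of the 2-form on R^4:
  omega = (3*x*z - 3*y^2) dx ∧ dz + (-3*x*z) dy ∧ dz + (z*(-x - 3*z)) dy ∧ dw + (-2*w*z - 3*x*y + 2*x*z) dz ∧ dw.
d(omega) = (6*y - 3*z) dx ∧ dy ∧ dz + (-z) dx ∧ dy ∧ dw + (-2*x + 6*z) dy ∧ dz ∧ dw + (-3*y + 2*z) dx ∧ dz ∧ dw

For a 2-form omega = sum_{i<j} g_{ij} dx_i ∧ dx_j, the exterior derivative is
  d(omega) = sum_{i<j} d(g_{ij}) ∧ dx_i ∧ dx_j = sum_{i<j, k} (∂g_{ij}/∂x_k) dx_k ∧ dx_i ∧ dx_j.
Expand each term, using dx_k ∧ dx_i ∧ dx_j = sgn(permutation) dx_{(a)} ∧ dx_{(b)} ∧ dx_{(c)} with (a < b < c) sorted:
  d(3*x*z - 3*y^2) includes (∂/∂y)(3*x*z - 3*y^2) dy = (-6*y) dy, which multiplied by dx ∧ dz gives (6*y) dx ∧ dy ∧ dz
  d(-3*x*z) includes (∂/∂x)(-3*x*z) dx = (-3*z) dx, which multiplied by dy ∧ dz gives (-3*z) dx ∧ dy ∧ dz
  d(z*(-x - 3*z)) includes (∂/∂x)(z*(-x - 3*z)) dx = (-z) dx, which multiplied by dy ∧ dw gives (-z) dx ∧ dy ∧ dw
  d(z*(-x - 3*z)) includes (∂/∂z)(z*(-x - 3*z)) dz = (-x - 6*z) dz, which multiplied by dy ∧ dw gives (x + 6*z) dy ∧ dz ∧ dw
  d(-2*w*z - 3*x*y + 2*x*z) includes (∂/∂x)(-2*w*z - 3*x*y + 2*x*z) dx = (-3*y + 2*z) dx, which multiplied by dz ∧ dw gives (-3*y + 2*z) dx ∧ dz ∧ dw
  d(-2*w*z - 3*x*y + 2*x*z) includes (∂/∂y)(-2*w*z - 3*x*y + 2*x*z) dy = (-3*x) dy, which multiplied by dz ∧ dw gives (-3*x) dy ∧ dz ∧ dw
Collecting like 3-forms: d(omega) = (6*y - 3*z) dx ∧ dy ∧ dz + (-z) dx ∧ dy ∧ dw + (-2*x + 6*z) dy ∧ dz ∧ dw + (-3*y + 2*z) dx ∧ dz ∧ dw.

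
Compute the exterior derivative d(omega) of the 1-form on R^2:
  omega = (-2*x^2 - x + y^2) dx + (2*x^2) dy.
d(omega) = (4*x - 2*y) dx ∧ dy

For a 1-form omega = sum_i f_i dx_i, the exterior derivative is
  d(omega) = sum_{i < j} (∂f_j/∂x_i - ∂f_i/∂x_j) dx_i ∧ dx_j.
  coefficient of dx ∧ dy: ∂f_2/∂x - ∂f_1/∂y = ∂(2*x^2)/∂x - ∂(-2*x^2 - x + y^2)/∂y = 4*x - 2*y
Assembling: d(omega) = (4*x - 2*y) dx ∧ dy.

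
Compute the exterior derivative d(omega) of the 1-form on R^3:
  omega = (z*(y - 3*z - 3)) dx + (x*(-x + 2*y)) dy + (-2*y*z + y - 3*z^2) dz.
d(omega) = (-2*x + 2*y - z) dx ∧ dy + (-y + 6*z + 3) dx ∧ dz + (1 - 2*z) dy ∧ dz

For a 1-form omega = sum_i f_i dx_i, the exterior derivative is
  d(omega) = sum_{i < j} (∂f_j/∂x_i - ∂f_i/∂x_j) dx_i ∧ dx_j.
  coefficient of dx ∧ dy: ∂f_2/∂x - ∂f_1/∂y = ∂(x*(-x + 2*y))/∂x - ∂(z*(y - 3*z - 3))/∂y = -2*x + 2*y - z
  coefficient of dx ∧ dz: ∂f_3/∂x - ∂f_1/∂z = ∂(-2*y*z + y - 3*z^2)/∂x - ∂(z*(y - 3*z - 3))/∂z = -y + 6*z + 3
  coefficient of dy ∧ dz: ∂f_3/∂y - ∂f_2/∂z = ∂(-2*y*z + y - 3*z^2)/∂y - ∂(x*(-x + 2*y))/∂z = 1 - 2*z
Assembling: d(omega) = (-2*x + 2*y - z) dx ∧ dy + (-y + 6*z + 3) dx ∧ dz + (1 - 2*z) dy ∧ dz.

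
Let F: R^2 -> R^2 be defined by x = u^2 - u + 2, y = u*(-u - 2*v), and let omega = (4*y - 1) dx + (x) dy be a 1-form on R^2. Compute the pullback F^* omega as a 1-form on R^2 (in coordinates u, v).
F^* omega = (-10*u^3 - 18*u^2*v + 6*u^2 + 10*u*v - 6*u - 4*v + 1) du + (2*u*(-u^2 + u - 2)) dv

Using F^*(f dg) = (f ∘ F) d(g ∘ F), substitute each coordinate x_i by F_i(u, v) in f_i, and replace dx_i by d F_i = (∂F_i/∂u) du + (∂F_i/∂v) dv.
  For the x component: f_1(F) = -4*u^2 - 8*u*v - 1; d F_1 = (2*u - 1) du + (0) dv
  For the y component: f_2(F) = u^2 - u + 2; d F_2 = (-2*u - 2*v) du + (-2*u) dv
Combining and collecting du, dv coefficients:
  coeff of du: -10*u^3 - 18*u^2*v + 6*u^2 + 10*u*v - 6*u - 4*v + 1
  coeff of dv: 2*u*(-u^2 + u - 2)
F^* omega = (-10*u^3 - 18*u^2*v + 6*u^2 + 10*u*v - 6*u - 4*v + 1) du + (2*u*(-u^2 + u - 2)) dv.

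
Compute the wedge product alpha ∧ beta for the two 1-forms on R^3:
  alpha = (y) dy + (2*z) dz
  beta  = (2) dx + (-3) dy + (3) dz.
alpha ∧ beta = (-2*y) dx ∧ dy + (3*y + 6*z) dy ∧ dz + (-4*z) dx ∧ dz

Distribute the wedge, using dx_i ∧ dx_j = -dx_j ∧ dx_i and dx_i ∧ dx_i = 0. For each pair (i, j) with i < j, the coefficient of dx_i ∧ dx_j in alpha ∧ beta is (alpha_i * beta_j - alpha_j * beta_i). Collecting: alpha ∧ beta = (-2*y) dx ∧ dy + (3*y + 6*z) dy ∧ dz + (-4*z) dx ∧ dz.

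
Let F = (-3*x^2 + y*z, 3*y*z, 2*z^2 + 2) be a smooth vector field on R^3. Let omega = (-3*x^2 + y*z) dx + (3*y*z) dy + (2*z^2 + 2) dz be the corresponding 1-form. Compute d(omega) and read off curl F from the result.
d(omega) = (-3*y) dy ∧ dz + (y) dz ∧ dx + (-z) dx ∧ dy; curl F = (-3*y, y, -z)

d omega = sum_{i<j} (∂f_j/∂x_i - ∂f_i/∂x_j) dx_i ∧ dx_j. Under the identification (dy ∧ dz, dz ∧ dx, dx ∧ dy) ↔ (e_x, e_y, e_z), the coefficients are exactly the components of curl F. Compute:
  ∂R/∂y - ∂Q/∂z = (0) - (3*y) = -3*y
  ∂P/∂z - ∂R/∂x = (y) - (0) = y
  ∂Q/∂x - ∂P/∂y = (0) - (z) = -z.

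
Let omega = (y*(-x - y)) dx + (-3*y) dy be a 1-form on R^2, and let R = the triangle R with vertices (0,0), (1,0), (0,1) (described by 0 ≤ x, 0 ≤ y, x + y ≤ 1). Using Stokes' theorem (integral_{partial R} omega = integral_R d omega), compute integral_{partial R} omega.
integral_(partial R) omega = 1/2

Stokes: integral_partial_R omega = integral_R d omega with d omega = (∂Q/∂x - ∂P/∂y) dx ∧ dy.
  ∂Q/∂x = 0
  ∂P/∂y = -x - 2*y
  integrand = ∂Q/∂x - ∂P/∂y = x + 2*y.
Integrating over R: integral_0^1 integral_0^{1-x} (x + 2*y) dy dx = 1/2.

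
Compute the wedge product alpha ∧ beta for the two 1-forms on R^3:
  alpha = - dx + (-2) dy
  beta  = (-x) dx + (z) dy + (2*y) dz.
alpha ∧ beta = (-2*x - z) dx ∧ dy + (-2*y) dx ∧ dz + (-4*y) dy ∧ dz

Distribute the wedge, using dx_i ∧ dx_j = -dx_j ∧ dx_i and dx_i ∧ dx_i = 0. For each pair (i, j) with i < j, the coefficient of dx_i ∧ dx_j in alpha ∧ beta is (alpha_i * beta_j - alpha_j * beta_i). Collecting: alpha ∧ beta = (-2*x - z) dx ∧ dy + (-2*y) dx ∧ dz + (-4*y) dy ∧ dz.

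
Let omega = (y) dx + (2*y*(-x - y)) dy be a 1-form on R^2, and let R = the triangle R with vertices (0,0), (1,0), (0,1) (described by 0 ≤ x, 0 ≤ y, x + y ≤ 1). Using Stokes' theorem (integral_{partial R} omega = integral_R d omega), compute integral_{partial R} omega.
integral_(partial R) omega = -5/6

Stokes: integral_partial_R omega = integral_R d omega with d omega = (∂Q/∂x - ∂P/∂y) dx ∧ dy.
  ∂Q/∂x = -2*y
  ∂P/∂y = 1
  integrand = ∂Q/∂x - ∂P/∂y = -2*y - 1.
Integrating over R: integral_0^1 integral_0^{1-x} (-2*y - 1) dy dx = -5/6.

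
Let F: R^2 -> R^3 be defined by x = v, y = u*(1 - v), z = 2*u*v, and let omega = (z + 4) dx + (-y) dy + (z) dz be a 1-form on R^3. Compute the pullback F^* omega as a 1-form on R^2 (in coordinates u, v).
F^* omega = (u*(3*v^2 + 2*v - 1)) du + (3*u^2*v + u^2 + 2*u*v + 4) dv

Using F^*(f dg) = (f ∘ F) d(g ∘ F), substitute each coordinate x_i by F_i(u, v) in f_i, and replace dx_i by d F_i = (∂F_i/∂u) du + (∂F_i/∂v) dv.
  For the x component: f_1(F) = 2*u*v + 4; d F_1 = (0) du + (1) dv
  For the y component: f_2(F) = u*(v - 1); d F_2 = (1 - v) du + (-u) dv
  For the z component: f_3(F) = 2*u*v; d F_3 = (2*v) du + (2*u) dv
Combining and collecting du, dv coefficients:
  coeff of du: u*(3*v^2 + 2*v - 1)
  coeff of dv: 3*u^2*v + u^2 + 2*u*v + 4
F^* omega = (u*(3*v^2 + 2*v - 1)) du + (3*u^2*v + u^2 + 2*u*v + 4) dv.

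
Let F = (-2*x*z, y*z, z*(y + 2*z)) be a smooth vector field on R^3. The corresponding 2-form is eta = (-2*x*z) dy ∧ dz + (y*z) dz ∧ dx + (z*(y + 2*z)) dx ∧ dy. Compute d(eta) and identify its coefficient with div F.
d(eta) = (y + 3*z) dx ∧ dy ∧ dz; div F = y + 3*z

For a 2-form in R^3 of the form above, applying d gives a 3-form with coefficient ∂P/∂x + ∂Q/∂y + ∂R/∂z:
  ∂P/∂x = -2*z
  ∂Q/∂y = z
  ∂R/∂z = y + 4*z
Sum = y + 3*z, which is exactly div F.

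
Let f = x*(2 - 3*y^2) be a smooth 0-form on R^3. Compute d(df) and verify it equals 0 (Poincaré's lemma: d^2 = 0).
d(df) = 0

Step 1: df = sum_i (∂f/∂x_i) dx_i = (2 - 3*y^2) dx + (-6*x*y) dy + (0) dz.
Step 2: Apply d again. Using the 1-form formula, the coefficient of dx ∧ dy in d(df) is ∂^2 f/∂x ∂y - ∂^2 f/∂y ∂x = (-6*y) - (-6*y) = 0 (equality of mixed partials for smooth f).
Similarly for dx ∧ dz and dy ∧ dz — all coefficients vanish. So d(df) = 0.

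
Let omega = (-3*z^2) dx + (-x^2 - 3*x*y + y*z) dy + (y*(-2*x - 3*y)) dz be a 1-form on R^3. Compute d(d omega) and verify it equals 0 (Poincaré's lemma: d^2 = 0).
d(d omega) = 0

Step 1: d omega = sum_{i<j} (∂f_j/∂x_i - ∂f_i/∂x_j) dx_i ∧ dx_j:
  coeff of dx ∧ dy: -2*x - 3*y
  coeff of dx ∧ dz: -2*y + 6*z
  coeff of dy ∧ dz: -2*x - 7*y
Step 2: Apply d again to each 2-form coefficient. The only possible 3-form in R^3 is dx ∧ dy ∧ dz, with coefficient
  ∂(coeff of dy∧dz)/∂x - ∂(coeff of dx∧dz)/∂y + ∂(coeff of dx∧dy)/∂z
  = ∂/∂x (-2*x - 7*y) - ∂/∂y (-2*y + 6*z) + ∂/∂z (-2*x - 3*y).
Each of these terms simplifies to sums of mixed partials that cancel in pairs. The result is 0 (by equality of mixed partials for smooth functions — Schwarz / Clairaut).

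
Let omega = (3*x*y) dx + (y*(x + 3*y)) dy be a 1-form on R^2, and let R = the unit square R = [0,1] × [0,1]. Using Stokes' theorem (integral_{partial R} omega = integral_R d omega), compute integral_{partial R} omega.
integral_(partial R) omega = -1

Stokes: integral_partial_R omega = integral_R d omega with d omega = (∂Q/∂x - ∂P/∂y) dx ∧ dy.
  ∂Q/∂x = y
  ∂P/∂y = 3*x
  integrand = ∂Q/∂x - ∂P/∂y = -3*x + y.
Integrating over R: integral_0^1 integral_0^1 (-3*x + y) dx dy = -1.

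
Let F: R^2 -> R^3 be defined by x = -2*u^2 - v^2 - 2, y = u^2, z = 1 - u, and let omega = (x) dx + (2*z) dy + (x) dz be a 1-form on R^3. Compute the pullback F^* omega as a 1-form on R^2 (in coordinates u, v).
F^* omega = (8*u^3 - 2*u^2 + 4*u*v^2 + 12*u + v^2 + 2) du + (2*v*(2*u^2 + v^2 + 2)) dv

Using F^*(f dg) = (f ∘ F) d(g ∘ F), substitute each coordinate x_i by F_i(u, v) in f_i, and replace dx_i by d F_i = (∂F_i/∂u) du + (∂F_i/∂v) dv.
  For the x component: f_1(F) = -2*u^2 - v^2 - 2; d F_1 = (-4*u) du + (-2*v) dv
  For the y component: f_2(F) = 2 - 2*u; d F_2 = (2*u) du + (0) dv
  For the z component: f_3(F) = -2*u^2 - v^2 - 2; d F_3 = (-1) du + (0) dv
Combining and collecting du, dv coefficients:
  coeff of du: 8*u^3 - 2*u^2 + 4*u*v^2 + 12*u + v^2 + 2
  coeff of dv: 2*v*(2*u^2 + v^2 + 2)
F^* omega = (8*u^3 - 2*u^2 + 4*u*v^2 + 12*u + v^2 + 2) du + (2*v*(2*u^2 + v^2 + 2)) dv.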